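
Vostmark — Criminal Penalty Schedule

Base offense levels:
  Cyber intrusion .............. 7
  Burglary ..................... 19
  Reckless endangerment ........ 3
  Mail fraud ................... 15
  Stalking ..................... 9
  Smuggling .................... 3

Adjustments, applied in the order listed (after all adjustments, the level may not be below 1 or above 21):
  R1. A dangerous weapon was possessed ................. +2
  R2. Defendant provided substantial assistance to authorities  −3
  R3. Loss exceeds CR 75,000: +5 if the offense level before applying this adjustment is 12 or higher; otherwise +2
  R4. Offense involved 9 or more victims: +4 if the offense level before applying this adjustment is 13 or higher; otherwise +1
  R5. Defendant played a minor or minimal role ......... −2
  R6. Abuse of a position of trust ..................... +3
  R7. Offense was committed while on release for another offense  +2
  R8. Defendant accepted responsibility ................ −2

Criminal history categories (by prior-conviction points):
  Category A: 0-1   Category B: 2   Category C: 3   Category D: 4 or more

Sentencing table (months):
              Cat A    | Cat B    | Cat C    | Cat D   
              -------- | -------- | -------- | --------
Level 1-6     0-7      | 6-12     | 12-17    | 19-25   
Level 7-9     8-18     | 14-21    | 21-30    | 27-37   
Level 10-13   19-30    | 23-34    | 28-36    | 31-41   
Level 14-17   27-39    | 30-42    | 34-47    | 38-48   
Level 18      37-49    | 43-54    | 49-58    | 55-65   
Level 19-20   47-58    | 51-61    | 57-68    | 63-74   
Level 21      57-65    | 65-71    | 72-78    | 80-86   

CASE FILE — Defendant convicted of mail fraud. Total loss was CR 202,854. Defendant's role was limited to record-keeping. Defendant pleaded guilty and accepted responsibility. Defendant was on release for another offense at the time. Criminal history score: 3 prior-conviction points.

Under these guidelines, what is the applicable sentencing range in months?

Base offense level for mail fraud: 15.
R1 does not apply.
R3 applies (level before this adjustment is 15 ≥ 12, so +5): 15 + 5 = 20.
R5 applies: 20 − 2 = 18.
R7 applies: 18 + 2 = 20.
R8 applies: 20 − 2 = 18.
Final offense level: 18.
Criminal history: 3 prior points → Category C (3).
Level 18 falls in the 18 band.
Grid: Level 18 × Category C = 49-58 months.

49-58 months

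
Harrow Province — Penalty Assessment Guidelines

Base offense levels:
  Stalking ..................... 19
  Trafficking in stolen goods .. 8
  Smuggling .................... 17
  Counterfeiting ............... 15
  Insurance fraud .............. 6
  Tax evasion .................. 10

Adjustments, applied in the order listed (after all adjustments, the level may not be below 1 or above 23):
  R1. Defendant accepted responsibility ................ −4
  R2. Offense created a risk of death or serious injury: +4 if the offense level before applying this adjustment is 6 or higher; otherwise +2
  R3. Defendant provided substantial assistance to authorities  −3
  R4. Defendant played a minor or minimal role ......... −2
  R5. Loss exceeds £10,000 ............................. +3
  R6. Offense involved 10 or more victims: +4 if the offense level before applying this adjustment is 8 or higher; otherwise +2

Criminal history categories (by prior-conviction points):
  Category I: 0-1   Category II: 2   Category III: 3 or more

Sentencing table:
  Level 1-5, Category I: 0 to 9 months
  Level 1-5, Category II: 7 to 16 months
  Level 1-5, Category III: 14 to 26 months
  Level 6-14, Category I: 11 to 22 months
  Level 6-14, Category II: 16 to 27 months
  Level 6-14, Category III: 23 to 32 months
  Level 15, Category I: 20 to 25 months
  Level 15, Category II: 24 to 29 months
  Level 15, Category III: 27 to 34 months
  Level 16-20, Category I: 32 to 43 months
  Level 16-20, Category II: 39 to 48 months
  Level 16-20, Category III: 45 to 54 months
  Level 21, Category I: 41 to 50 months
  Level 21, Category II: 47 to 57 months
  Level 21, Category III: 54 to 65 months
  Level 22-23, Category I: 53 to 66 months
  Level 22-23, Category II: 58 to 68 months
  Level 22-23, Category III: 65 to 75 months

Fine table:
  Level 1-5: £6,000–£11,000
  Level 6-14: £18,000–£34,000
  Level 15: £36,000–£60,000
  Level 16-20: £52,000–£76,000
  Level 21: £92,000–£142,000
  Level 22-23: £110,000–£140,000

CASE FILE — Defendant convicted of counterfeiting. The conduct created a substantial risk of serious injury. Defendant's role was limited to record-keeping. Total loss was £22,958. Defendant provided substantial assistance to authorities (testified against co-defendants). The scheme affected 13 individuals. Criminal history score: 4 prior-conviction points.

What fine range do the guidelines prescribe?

Base offense level for counterfeiting: 15.
R2 applies (level before this adjustment is 15 ≥ 6, so +4): 15 + 4 = 19.
R3 applies: 19 − 3 = 16.
R4 applies: 16 − 2 = 14.
R5 applies: 14 + 3 = 17.
R6 applies (level before this adjustment is 17 ≥ 8, so +4): 17 + 4 = 21.
Final offense level: 21.
Level 21 falls in the 21 band.
Fine table: Level 21 → £92,000–£142,000.

£92,000–£142,000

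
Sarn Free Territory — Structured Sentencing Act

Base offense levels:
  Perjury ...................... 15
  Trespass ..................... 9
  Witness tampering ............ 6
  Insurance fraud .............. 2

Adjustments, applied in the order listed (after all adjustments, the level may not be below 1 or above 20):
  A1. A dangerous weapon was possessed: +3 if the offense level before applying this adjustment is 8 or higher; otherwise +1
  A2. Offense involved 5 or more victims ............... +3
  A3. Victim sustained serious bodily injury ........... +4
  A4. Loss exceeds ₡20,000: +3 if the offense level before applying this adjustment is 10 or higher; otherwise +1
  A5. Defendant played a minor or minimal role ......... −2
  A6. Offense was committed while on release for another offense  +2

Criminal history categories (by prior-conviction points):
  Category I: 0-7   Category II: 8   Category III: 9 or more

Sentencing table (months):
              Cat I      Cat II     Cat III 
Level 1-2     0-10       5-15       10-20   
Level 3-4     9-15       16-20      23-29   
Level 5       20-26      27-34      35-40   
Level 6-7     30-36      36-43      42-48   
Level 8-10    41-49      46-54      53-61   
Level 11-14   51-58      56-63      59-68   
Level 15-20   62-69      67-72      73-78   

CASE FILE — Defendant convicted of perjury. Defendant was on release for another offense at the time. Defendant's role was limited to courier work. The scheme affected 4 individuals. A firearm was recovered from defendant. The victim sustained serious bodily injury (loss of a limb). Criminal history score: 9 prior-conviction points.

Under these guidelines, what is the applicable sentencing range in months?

Base offense level for perjury: 15.
A1 applies (level before this adjustment is 15 ≥ 8, so +3): 15 + 3 = 18.
A3 applies: 18 + 4 = 22.
A4 does not apply.
A5 applies: 22 − 2 = 20.
A6 applies: 20 + 2 = 22.
Level 22 exceeds the maximum of 20; capped at 20.
Final offense level: 20.
Criminal history: 9 prior points → Category III (9+).
Level 20 falls in the 15-20 band.
Grid: Level 15-20 × Category III = 73-78 months.

73-78 months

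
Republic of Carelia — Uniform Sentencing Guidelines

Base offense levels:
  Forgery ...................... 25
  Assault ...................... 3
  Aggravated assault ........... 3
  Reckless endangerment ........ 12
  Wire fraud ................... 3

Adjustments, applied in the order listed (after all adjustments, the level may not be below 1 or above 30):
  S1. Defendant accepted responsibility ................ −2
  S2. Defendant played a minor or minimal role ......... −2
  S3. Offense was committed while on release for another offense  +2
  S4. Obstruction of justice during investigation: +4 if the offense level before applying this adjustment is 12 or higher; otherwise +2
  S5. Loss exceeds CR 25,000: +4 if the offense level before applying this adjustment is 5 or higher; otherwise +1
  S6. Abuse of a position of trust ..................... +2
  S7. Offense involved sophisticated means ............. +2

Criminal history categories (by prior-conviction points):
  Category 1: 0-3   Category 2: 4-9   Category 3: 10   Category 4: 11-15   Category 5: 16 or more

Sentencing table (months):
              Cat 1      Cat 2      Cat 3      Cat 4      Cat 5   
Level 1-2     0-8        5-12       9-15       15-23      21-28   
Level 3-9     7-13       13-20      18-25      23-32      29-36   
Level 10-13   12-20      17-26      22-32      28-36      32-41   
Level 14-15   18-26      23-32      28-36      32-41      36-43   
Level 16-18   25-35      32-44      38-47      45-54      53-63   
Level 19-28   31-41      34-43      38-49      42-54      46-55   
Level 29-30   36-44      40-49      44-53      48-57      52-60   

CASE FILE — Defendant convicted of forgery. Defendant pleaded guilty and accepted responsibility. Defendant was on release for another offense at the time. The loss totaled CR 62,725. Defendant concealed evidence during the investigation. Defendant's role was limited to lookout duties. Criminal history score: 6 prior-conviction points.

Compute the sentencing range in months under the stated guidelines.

40-49 months

Base offense level for forgery: 25.
S1 applies: 25 − 2 = 23.
S2 applies: 23 − 2 = 21.
S3 applies: 21 + 2 = 23.
S4 applies (level before this adjustment is 23 ≥ 12, so +4): 23 + 4 = 27.
S5 applies (level before this adjustment is 27 ≥ 5, so +4): 27 + 4 = 31.
S6 does not apply.
S7 does not apply.
Level 31 exceeds the maximum of 30; capped at 30.
Final offense level: 30.
Criminal history: 6 prior points → Category 2 (4-9).
Level 30 falls in the 29-30 band.
Grid: Level 29-30 × Category 2 = 40-49 months.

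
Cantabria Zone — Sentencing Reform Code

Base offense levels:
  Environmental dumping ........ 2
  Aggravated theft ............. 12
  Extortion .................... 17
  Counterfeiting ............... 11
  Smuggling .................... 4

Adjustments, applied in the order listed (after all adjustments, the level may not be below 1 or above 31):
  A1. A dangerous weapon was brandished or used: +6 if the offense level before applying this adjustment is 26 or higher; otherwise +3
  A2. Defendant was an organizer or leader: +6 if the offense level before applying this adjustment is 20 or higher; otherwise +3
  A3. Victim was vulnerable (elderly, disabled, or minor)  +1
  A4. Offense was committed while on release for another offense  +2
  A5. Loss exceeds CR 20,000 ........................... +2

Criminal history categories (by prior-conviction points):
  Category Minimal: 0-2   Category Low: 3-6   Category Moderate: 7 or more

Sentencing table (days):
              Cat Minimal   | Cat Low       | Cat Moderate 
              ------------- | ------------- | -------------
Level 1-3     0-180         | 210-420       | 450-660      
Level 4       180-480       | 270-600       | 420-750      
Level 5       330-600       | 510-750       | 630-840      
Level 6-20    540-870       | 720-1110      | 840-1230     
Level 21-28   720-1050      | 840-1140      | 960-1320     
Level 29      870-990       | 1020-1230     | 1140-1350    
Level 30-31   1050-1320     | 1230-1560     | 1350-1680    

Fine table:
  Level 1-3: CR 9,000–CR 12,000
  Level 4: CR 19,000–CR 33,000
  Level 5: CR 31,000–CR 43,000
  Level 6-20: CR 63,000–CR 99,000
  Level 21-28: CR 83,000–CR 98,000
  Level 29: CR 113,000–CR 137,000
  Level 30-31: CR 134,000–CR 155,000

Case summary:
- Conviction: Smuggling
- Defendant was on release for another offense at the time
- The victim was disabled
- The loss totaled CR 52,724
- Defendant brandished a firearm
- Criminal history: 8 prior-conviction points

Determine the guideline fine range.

CR 63,000–CR 99,000

Base offense level for smuggling: 4.
A1 applies (level before this adjustment is 4 < 26, so +3): 4 + 3 = 7.
A3 applies: 7 + 1 = 8.
A4 applies: 8 + 2 = 10.
A5 applies: 10 + 2 = 12.
Final offense level: 12.
Level 12 falls in the 6-20 band.
Fine table: Level 6-20 → CR 63,000–CR 99,000.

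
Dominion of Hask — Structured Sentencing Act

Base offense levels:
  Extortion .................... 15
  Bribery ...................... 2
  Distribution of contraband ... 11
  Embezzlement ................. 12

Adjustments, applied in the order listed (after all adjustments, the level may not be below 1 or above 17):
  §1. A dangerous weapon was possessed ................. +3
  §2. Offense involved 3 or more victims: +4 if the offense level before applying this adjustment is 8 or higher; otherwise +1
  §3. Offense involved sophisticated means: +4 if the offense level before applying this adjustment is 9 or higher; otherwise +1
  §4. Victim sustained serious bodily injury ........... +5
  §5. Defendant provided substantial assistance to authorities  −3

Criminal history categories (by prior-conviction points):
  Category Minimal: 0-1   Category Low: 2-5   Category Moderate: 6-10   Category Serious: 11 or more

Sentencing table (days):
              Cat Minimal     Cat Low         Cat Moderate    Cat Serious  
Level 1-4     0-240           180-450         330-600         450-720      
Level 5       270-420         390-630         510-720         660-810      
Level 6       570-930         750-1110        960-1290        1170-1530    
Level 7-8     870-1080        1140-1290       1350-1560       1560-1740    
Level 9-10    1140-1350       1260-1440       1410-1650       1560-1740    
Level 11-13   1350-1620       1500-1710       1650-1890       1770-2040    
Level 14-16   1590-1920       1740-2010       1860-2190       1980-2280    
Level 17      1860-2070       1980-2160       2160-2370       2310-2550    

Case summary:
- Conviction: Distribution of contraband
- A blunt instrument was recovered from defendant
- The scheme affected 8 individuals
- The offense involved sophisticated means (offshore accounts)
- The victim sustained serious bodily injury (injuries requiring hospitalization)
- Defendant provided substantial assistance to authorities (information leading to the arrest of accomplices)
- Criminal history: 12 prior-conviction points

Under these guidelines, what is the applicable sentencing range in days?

2310-2550 days

Base offense level for distribution of contraband: 11.
§1 applies: 11 + 3 = 14.
§2 applies (level before this adjustment is 14 ≥ 8, so +4): 14 + 4 = 18.
§3 applies (level before this adjustment is 18 ≥ 9, so +4): 18 + 4 = 22.
§4 applies: 22 + 5 = 27.
§5 applies: 27 − 3 = 24.
Level 24 exceeds the maximum of 17; capped at 17.
Final offense level: 17.
Criminal history: 12 prior points → Category Serious (11+).
Level 17 falls in the 17 band.
Grid: Level 17 × Category Serious = 2310-2550 days.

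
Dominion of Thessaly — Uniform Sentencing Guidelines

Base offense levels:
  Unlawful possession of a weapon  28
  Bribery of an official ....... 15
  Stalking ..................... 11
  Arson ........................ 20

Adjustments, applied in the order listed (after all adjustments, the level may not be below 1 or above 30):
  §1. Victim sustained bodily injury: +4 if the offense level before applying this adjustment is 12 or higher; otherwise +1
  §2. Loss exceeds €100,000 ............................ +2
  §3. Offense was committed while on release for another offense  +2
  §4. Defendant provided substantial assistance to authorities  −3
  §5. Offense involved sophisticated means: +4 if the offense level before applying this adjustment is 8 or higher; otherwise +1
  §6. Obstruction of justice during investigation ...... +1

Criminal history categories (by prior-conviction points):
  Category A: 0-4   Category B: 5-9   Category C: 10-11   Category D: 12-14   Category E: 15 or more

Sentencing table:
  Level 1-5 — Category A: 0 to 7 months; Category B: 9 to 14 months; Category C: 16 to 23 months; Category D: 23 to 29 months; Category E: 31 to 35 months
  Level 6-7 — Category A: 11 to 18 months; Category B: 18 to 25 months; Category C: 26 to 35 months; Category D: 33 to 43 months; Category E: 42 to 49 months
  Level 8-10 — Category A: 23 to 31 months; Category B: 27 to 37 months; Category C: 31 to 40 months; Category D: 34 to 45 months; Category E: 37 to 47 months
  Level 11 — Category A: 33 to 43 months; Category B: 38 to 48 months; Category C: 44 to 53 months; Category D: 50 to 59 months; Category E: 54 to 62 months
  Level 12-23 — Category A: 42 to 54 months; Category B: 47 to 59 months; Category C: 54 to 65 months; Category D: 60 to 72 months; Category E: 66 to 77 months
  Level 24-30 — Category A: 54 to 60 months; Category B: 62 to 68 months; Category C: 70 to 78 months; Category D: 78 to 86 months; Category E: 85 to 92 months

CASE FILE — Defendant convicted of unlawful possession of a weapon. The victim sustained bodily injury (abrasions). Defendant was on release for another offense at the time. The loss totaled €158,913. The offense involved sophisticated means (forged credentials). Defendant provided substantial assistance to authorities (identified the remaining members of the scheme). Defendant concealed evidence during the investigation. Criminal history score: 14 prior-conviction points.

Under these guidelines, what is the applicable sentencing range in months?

Base offense level for unlawful possession of a weapon: 28.
§1 applies (level before this adjustment is 28 ≥ 12, so +4): 28 + 4 = 32.
§2 applies: 32 + 2 = 34.
§3 applies: 34 + 2 = 36.
§4 applies: 36 − 3 = 33.
§5 applies (level before this adjustment is 33 ≥ 8, so +4): 33 + 4 = 37.
§6 applies: 37 + 1 = 38.
Level 38 exceeds the maximum of 30; capped at 30.
Final offense level: 30.
Criminal history: 14 prior points → Category D (12-14).
Level 30 falls in the 24-30 band.
Grid: Level 24-30 × Category D = 78-86 months.

78-86 months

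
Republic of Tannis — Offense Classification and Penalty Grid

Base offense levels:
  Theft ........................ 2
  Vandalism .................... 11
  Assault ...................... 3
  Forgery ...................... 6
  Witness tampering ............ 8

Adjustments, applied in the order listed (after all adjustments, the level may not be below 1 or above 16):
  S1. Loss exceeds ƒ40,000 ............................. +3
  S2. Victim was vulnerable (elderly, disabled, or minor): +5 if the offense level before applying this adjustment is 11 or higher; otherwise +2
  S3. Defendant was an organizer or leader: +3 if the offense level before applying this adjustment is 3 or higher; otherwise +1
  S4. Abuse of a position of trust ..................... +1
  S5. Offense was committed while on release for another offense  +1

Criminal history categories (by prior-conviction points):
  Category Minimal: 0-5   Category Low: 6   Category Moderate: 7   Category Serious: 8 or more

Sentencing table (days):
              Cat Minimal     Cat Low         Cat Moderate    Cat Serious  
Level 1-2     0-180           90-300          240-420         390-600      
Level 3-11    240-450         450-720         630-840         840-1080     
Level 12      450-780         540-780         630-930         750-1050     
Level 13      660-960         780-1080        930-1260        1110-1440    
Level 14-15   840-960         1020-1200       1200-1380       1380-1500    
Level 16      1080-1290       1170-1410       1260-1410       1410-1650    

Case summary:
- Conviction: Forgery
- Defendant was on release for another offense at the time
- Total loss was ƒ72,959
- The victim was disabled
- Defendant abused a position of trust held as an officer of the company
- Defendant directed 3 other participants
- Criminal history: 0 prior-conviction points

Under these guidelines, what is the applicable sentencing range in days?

1080-1290 days

Base offense level for forgery: 6.
S1 applies: 6 + 3 = 9.
S2 applies (level before this adjustment is 9 < 11, so +2): 9 + 2 = 11.
S3 applies (level before this adjustment is 11 ≥ 3, so +3): 11 + 3 = 14.
S4 applies: 14 + 1 = 15.
S5 applies: 15 + 1 = 16.
Final offense level: 16.
Criminal history: 0 prior points → Category Minimal (0-5).
Level 16 falls in the 16 band.
Grid: Level 16 × Category Minimal = 1080-1290 days.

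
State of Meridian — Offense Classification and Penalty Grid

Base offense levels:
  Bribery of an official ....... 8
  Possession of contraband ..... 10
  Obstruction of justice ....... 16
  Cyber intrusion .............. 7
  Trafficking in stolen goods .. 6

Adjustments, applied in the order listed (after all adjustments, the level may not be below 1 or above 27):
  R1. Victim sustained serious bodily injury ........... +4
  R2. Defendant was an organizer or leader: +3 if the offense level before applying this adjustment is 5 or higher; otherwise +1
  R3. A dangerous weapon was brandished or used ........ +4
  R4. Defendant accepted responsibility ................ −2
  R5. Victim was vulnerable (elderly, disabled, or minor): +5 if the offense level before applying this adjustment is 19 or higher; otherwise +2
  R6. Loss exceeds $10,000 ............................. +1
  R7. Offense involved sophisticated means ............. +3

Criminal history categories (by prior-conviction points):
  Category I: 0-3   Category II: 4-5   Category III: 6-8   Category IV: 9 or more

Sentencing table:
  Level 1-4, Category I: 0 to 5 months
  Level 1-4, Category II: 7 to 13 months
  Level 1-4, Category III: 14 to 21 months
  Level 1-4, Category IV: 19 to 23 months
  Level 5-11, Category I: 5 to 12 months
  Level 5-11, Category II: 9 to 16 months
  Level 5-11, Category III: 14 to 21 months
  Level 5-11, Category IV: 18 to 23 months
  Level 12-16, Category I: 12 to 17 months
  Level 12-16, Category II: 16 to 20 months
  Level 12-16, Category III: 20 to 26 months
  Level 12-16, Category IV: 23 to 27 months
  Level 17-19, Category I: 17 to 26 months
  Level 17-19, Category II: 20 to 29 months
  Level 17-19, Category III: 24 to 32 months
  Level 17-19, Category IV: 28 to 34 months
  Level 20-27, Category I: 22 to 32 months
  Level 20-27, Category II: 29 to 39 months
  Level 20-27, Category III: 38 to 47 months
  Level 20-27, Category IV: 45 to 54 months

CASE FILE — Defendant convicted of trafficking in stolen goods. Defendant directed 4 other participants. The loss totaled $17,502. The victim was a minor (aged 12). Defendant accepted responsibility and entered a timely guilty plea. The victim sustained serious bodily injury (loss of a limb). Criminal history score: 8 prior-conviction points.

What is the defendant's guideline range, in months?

Base offense level for trafficking in stolen goods: 6.
R1 applies: 6 + 4 = 10.
R2 applies (level before this adjustment is 10 ≥ 5, so +3): 10 + 3 = 13.
R3 does not apply.
R4 applies: 13 − 2 = 11.
R5 applies (level before this adjustment is 11 < 19, so +2): 11 + 2 = 13.
R6 applies: 13 + 1 = 14.
R7 does not apply.
Final offense level: 14.
Criminal history: 8 prior points → Category III (6-8).
Level 14 falls in the 12-16 band.
Grid: Level 12-16 × Category III = 20-26 months.

20-26 months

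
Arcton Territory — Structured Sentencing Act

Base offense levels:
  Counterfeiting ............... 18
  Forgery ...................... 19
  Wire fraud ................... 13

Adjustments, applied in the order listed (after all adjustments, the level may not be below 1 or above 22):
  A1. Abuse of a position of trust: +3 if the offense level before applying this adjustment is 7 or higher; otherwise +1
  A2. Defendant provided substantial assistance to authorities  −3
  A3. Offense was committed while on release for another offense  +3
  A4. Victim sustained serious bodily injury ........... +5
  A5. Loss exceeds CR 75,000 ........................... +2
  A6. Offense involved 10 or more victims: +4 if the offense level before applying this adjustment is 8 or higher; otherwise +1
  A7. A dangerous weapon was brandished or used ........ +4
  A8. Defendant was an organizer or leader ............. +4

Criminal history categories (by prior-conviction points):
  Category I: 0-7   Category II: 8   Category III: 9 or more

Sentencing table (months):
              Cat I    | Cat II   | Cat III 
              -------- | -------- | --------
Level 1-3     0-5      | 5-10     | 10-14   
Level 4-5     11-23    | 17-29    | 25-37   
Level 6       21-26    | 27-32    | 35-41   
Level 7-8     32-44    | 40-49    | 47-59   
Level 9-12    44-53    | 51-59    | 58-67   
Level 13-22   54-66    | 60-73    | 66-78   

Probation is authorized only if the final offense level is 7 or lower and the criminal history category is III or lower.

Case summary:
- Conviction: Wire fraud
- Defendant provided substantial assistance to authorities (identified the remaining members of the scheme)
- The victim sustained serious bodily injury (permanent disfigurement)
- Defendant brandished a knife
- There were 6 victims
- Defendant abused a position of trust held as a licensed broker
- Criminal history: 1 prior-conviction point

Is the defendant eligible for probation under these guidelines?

No

Base offense level for wire fraud: 13.
A1 applies (level before this adjustment is 13 ≥ 7, so +3): 13 + 3 = 16.
A2 applies: 16 − 3 = 13.
A3 does not apply.
A4 applies: 13 + 5 = 18.
A5 does not apply.
A6 does not apply.
A7 applies: 18 + 4 = 22.
A8 does not apply.
Final offense level: 22.
Criminal history: 1 prior point → Category I (0-7).
Level 22 falls in the 13-22 band.
Grid: Level 13-22 × Category I = 54-66 months.
Probation check: level 22 > 7 and category I ≤ III → not eligible.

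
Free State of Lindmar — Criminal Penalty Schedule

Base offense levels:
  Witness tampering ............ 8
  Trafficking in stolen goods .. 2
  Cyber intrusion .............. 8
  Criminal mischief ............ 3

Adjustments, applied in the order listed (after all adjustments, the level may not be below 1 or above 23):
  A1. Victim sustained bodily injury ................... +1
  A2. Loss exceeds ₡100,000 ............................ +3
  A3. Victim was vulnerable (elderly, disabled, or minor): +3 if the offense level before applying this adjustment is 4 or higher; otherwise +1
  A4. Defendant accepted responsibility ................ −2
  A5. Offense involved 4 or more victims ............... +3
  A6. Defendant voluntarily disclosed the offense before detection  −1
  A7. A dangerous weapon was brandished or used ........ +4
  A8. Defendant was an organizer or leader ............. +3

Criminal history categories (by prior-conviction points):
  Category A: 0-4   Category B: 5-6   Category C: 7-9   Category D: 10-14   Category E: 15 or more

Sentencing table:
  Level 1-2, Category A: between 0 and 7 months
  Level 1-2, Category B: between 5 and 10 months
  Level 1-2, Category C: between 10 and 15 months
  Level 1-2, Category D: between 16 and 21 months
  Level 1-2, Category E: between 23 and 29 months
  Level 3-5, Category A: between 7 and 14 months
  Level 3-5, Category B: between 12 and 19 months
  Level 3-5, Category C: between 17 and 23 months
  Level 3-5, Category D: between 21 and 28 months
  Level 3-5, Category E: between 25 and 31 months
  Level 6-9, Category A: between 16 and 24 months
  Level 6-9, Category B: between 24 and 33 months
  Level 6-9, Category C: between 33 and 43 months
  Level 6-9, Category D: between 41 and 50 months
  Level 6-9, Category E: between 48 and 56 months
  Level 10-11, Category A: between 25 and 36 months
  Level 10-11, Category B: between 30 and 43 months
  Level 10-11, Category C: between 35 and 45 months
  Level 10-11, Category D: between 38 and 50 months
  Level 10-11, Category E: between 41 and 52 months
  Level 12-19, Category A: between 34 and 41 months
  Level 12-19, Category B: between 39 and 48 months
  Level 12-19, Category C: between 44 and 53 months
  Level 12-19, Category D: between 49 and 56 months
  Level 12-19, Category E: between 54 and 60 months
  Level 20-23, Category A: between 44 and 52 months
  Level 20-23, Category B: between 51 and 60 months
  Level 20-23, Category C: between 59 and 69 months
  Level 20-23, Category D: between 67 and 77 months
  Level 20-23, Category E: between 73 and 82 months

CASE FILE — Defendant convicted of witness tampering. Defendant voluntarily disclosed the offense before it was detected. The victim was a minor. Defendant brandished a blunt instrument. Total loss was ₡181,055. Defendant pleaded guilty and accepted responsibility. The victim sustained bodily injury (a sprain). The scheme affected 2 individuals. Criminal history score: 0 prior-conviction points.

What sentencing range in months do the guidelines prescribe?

34-41 months

Base offense level for witness tampering: 8.
A1 applies: 8 + 1 = 9.
A2 applies: 9 + 3 = 12.
A3 applies (level before this adjustment is 12 ≥ 4, so +3): 12 + 3 = 15.
A4 applies: 15 − 2 = 13.
A5 does not apply.
A6 applies: 13 − 1 = 12.
A7 applies: 12 + 4 = 16.
Final offense level: 16.
Criminal history: 0 prior points → Category A (0-4).
Level 16 falls in the 12-19 band.
Grid: Level 12-19 × Category A = 34-41 months.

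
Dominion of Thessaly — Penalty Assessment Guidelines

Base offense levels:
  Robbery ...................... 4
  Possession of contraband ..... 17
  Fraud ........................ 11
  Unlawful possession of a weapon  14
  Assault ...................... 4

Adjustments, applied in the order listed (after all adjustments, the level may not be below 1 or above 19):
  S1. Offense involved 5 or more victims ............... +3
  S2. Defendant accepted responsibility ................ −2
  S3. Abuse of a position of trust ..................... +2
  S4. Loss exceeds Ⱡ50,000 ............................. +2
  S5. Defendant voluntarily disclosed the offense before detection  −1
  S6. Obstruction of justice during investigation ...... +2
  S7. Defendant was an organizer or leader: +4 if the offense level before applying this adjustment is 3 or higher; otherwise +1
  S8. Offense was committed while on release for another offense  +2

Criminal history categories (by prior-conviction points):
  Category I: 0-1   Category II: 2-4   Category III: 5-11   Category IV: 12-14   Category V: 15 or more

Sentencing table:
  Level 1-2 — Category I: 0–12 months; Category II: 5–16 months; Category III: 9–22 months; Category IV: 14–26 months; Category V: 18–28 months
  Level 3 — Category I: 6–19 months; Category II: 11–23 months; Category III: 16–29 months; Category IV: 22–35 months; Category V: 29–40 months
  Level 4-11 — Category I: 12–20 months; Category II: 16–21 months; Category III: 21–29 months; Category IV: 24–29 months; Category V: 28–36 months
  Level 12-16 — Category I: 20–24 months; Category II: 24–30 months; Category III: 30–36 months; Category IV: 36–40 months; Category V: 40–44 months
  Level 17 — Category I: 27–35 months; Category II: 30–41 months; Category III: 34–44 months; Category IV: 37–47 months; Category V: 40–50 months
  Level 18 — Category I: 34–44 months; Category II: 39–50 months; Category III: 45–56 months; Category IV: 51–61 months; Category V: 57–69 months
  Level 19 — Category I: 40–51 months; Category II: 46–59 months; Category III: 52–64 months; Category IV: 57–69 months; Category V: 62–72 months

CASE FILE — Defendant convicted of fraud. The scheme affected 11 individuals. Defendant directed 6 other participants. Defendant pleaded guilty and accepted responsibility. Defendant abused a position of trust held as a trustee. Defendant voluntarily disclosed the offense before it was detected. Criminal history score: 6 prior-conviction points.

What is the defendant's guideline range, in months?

Base offense level for fraud: 11.
S1 applies: 11 + 3 = 14.
S2 applies: 14 − 2 = 12.
S3 applies: 12 + 2 = 14.
S4 does not apply.
S5 applies: 14 − 1 = 13.
S7 applies (level before this adjustment is 13 ≥ 3, so +4): 13 + 4 = 17.
Final offense level: 17.
Criminal history: 6 prior points → Category III (5-11).
Level 17 falls in the 17 band.
Grid: Level 17 × Category III = 34-44 months.

34-44 months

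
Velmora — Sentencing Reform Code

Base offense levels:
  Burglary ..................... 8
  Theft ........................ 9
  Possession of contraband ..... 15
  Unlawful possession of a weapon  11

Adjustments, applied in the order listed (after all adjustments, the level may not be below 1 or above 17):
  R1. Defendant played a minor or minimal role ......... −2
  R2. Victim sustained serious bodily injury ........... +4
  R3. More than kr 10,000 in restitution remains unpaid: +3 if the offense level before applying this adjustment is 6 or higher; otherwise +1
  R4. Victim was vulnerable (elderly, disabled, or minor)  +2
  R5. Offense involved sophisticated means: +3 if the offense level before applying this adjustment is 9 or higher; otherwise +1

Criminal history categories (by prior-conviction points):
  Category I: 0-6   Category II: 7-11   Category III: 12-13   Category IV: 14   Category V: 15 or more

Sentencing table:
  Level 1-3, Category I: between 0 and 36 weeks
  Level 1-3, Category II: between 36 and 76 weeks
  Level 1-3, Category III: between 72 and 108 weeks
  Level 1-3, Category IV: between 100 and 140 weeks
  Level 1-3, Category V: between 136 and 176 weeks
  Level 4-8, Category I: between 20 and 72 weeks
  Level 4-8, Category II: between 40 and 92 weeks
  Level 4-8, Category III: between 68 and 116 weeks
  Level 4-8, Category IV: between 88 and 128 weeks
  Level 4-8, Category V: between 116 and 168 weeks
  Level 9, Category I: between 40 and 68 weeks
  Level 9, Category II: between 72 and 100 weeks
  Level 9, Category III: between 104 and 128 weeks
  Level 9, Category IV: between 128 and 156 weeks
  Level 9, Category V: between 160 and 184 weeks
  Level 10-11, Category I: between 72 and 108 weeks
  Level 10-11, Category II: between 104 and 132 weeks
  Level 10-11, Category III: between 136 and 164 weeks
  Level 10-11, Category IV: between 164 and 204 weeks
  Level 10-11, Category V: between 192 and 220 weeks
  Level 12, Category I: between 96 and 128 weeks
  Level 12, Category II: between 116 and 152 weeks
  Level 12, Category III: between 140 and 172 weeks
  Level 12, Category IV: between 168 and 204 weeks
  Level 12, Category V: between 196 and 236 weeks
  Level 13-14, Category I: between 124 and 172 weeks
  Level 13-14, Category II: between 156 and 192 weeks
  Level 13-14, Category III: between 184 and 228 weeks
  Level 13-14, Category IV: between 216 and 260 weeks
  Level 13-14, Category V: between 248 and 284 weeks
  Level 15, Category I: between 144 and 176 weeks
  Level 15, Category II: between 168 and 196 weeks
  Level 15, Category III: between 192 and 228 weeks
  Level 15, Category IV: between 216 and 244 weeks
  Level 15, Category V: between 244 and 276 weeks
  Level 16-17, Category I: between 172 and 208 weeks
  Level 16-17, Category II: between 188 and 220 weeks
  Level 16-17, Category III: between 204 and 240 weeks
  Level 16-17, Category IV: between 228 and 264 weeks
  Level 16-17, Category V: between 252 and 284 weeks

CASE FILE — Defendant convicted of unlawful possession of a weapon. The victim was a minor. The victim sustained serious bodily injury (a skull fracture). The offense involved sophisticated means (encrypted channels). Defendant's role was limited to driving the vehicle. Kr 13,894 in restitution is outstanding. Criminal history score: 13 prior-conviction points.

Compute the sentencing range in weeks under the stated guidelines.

Base offense level for unlawful possession of a weapon: 11.
R1 applies: 11 − 2 = 9.
R2 applies: 9 + 4 = 13.
R3 applies (level before this adjustment is 13 ≥ 6, so +3): 13 + 3 = 16.
R4 applies: 16 + 2 = 18.
R5 applies (level before this adjustment is 18 ≥ 9, so +3): 18 + 3 = 21.
Level 21 exceeds the maximum of 17; capped at 17.
Final offense level: 17.
Criminal history: 13 prior points → Category III (12-13).
Level 17 falls in the 16-17 band.
Grid: Level 16-17 × Category III = 204-240 weeks.

204-240 weeks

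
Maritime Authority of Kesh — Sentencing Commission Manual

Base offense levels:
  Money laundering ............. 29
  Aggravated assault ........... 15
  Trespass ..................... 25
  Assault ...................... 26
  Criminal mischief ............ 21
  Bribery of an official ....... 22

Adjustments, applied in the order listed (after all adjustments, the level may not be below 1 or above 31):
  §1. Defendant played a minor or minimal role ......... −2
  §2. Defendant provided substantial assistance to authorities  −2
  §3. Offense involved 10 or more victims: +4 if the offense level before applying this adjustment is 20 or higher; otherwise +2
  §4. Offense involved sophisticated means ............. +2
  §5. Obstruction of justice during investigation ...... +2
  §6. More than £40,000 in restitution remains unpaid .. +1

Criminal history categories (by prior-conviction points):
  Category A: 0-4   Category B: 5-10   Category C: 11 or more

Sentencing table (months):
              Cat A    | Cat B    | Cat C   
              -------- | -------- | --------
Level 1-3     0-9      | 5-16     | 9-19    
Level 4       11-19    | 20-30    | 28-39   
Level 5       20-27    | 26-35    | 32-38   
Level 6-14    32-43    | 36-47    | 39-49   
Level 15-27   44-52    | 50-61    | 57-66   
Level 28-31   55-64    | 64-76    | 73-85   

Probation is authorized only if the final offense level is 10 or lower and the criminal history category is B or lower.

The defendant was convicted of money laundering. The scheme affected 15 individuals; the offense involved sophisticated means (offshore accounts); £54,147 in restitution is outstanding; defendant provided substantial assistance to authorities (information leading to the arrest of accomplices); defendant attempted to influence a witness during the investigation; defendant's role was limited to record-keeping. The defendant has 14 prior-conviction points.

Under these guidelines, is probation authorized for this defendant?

Base offense level for money laundering: 29.
§1 applies: 29 − 2 = 27.
§2 applies: 27 − 2 = 25.
§3 applies (level before this adjustment is 25 ≥ 20, so +4): 25 + 4 = 29.
§4 applies: 29 + 2 = 31.
§5 applies: 31 + 2 = 33.
§6 applies: 33 + 1 = 34.
Level 34 exceeds the maximum of 31; capped at 31.
Final offense level: 31.
Criminal history: 14 prior points → Category C (11+).
Level 31 falls in the 28-31 band.
Grid: Level 28-31 × Category C = 73-85 months.
Probation check: level 31 > 10 and category C > B → not eligible.

No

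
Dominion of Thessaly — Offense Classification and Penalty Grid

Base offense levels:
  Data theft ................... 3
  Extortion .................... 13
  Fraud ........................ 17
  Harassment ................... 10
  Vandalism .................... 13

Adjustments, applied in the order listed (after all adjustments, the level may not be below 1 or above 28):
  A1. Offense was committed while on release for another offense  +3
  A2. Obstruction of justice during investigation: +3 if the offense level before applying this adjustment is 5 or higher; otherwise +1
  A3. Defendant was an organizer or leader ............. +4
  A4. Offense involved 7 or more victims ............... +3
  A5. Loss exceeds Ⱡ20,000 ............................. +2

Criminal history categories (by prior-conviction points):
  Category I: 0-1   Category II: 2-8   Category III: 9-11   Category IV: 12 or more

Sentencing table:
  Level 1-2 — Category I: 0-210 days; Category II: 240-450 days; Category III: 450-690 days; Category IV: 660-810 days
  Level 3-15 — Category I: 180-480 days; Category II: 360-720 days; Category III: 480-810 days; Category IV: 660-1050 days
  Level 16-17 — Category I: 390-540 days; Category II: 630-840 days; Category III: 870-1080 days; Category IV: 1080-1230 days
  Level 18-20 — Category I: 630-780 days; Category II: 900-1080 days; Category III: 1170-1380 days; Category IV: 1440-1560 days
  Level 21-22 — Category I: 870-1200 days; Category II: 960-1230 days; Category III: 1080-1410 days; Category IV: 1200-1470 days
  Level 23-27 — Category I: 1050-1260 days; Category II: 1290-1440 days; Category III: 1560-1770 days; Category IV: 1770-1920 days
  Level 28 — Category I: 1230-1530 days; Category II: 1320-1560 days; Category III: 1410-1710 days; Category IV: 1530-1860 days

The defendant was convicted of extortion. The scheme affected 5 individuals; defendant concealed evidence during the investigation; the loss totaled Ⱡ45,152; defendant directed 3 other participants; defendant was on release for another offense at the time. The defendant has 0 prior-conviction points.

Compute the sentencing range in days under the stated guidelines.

Base offense level for extortion: 13.
A1 applies: 13 + 3 = 16.
A2 applies (level before this adjustment is 16 ≥ 5, so +3): 16 + 3 = 19.
A3 applies: 19 + 4 = 23.
A5 applies: 23 + 2 = 25.
Final offense level: 25.
Criminal history: 0 prior points → Category I (0-1).
Level 25 falls in the 23-27 band.
Grid: Level 23-27 × Category I = 1050-1260 days.

1050-1260 days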